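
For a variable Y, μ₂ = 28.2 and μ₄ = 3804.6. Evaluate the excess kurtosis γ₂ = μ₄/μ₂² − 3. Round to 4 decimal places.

μ₂² = 28.2² = 795.24000
μ₄/μ₂² = 3804.6 / 795.24000 = 4.78422
γ₂ = 4.78422 − 3 ≈ 1.7842

1.7842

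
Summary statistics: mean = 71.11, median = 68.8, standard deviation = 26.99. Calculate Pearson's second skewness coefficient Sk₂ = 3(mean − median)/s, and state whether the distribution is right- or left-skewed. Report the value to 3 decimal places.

0.257, right-skewed

Sk₂ = 3(71.11 − 68.8) / 26.99 = 3 × 2.3100 / 26.99
    = 6.9300 / 26.99 ≈ 0.257
Sk₂ > 0 ⇒ mean > median ⇒ right-skewed (positive skew).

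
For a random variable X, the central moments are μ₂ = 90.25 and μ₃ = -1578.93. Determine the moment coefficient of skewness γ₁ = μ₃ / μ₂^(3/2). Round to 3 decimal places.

σ = √μ₂ = √90.25 = 9.50000
σ³ = μ₂^(3/2) = 857.37500
γ₁ = μ₃/σ³ = -1578.93 / 857.37500 ≈ -1.842

-1.842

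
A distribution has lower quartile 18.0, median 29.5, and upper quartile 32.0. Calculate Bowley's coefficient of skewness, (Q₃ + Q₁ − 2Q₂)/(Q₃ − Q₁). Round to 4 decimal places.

-0.6429

numerator: Q₃ + Q₁ − 2Q₂ = 32.0 + 18.0 − 2×29.5 = -9.0000
denominator: Q₃ − Q₁ = 32.0 − 18.0 = 14.0000
Bowley skewness = -9.0000 / 14.0000 ≈ -0.6429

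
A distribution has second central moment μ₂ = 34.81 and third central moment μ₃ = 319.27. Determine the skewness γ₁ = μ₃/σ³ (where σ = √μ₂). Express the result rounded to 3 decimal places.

σ = √μ₂ = √34.81 = 5.90000
σ³ = μ₂^(3/2) = 205.37900
γ₁ = μ₃/σ³ = 319.27 / 205.37900 ≈ 1.555

1.555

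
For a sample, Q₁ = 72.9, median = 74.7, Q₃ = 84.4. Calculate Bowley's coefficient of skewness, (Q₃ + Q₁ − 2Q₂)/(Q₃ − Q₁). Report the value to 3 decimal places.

numerator: Q₃ + Q₁ − 2Q₂ = 84.4 + 72.9 − 2×74.7 = 7.9000
denominator: Q₃ − Q₁ = 84.4 − 72.9 = 11.5000
Bowley skewness = 7.9000 / 11.5000 ≈ 0.687

0.687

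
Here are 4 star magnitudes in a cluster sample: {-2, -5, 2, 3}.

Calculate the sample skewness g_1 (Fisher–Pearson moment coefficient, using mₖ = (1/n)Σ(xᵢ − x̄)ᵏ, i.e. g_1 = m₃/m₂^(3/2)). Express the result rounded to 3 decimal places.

x̄ = (-2 - 5 + 2 + 3) / 4 = -0.5000
deviations (xᵢ − x̄): -1.5000, -4.5000, 2.5000, 3.5000
Σ(xᵢ − x̄)² = 41.0000 ⇒ m₂ = 41.0000/4 = 10.25000
Σ(xᵢ − x̄)³ = -36.0000 ⇒ m₃ = -36.0000/4 = -9.00000
m₂^(3/2) = 10.25000^(1.5) = 32.81601
g_1 = m₃ / m₂^(3/2) = -9.00000 / 32.81601 ≈ -0.274

-0.274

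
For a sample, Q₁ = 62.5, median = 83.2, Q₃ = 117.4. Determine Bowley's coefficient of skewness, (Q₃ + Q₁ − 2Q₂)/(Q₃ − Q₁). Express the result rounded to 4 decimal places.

0.2459

numerator: Q₃ + Q₁ − 2Q₂ = 117.4 + 62.5 − 2×83.2 = 13.5000
denominator: Q₃ − Q₁ = 117.4 − 62.5 = 54.9000
Bowley skewness = 13.5000 / 54.9000 ≈ 0.2459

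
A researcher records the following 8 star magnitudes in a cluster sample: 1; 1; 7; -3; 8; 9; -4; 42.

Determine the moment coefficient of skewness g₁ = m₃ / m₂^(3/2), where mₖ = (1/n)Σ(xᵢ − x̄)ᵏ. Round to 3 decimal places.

x̄ = (1 + 1 + 7 - 3 + 8 + 9 - 4 + 42) / 8 = 7.6250
deviations (xᵢ − x̄): -6.6250, -6.6250, -0.6250, -10.6250, 0.3750, 1.3750, -11.6250, 34.3750
Σ(xᵢ − x̄)² = 1519.8750 ⇒ m₂ = 1519.8750/8 = 189.98438
Σ(xᵢ − x̄)³ = 37269.2813 ⇒ m₃ = 37269.2813/8 = 4658.66016
m₂^(3/2) = 189.98438^(1.5) = 2618.64621
g₁ = m₃ / m₂^(3/2) = 4658.66016 / 2618.64621 ≈ 1.779

1.779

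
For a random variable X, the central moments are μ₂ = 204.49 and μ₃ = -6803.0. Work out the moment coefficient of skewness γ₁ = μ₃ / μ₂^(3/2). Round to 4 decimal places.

σ = √μ₂ = √204.49 = 14.30000
σ³ = μ₂^(3/2) = 2924.20700
γ₁ = μ₃/σ³ = -6803.0 / 2924.20700 ≈ -2.3264

-2.3264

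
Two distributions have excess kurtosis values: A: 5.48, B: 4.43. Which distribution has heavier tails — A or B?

Higher excess kurtosis ⇒ heavier tails relative to the normal distribution.
5.48 vs 4.43: the larger is 5.48, so A has heavier tails.

A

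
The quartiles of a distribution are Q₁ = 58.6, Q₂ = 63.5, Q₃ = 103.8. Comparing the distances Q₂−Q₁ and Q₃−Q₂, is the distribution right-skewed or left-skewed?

right-skewed

Q₂ − Q₁ = 4.9;  Q₃ − Q₂ = 40.3
Q₃ − Q₂ > Q₂ − Q₁ ⇒ the upper half is more spread out ⇒ right-skewed.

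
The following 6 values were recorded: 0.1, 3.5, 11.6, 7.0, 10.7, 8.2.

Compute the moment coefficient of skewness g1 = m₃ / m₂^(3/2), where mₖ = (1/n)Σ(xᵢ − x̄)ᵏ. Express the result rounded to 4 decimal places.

x̄ = (0.1 + 3.5 + 11.6 + 7.0 + 10.7 + 8.2) / 6 = 6.8500
deviations (xᵢ − x̄): -6.7500, -3.3500, 4.7500, 0.1500, 3.8500, 1.3500
Σ(xᵢ − x̄)² = 96.0150 ⇒ m₂ = 96.0150/6 = 16.00250
Σ(xᵢ − x̄)³ = -178.4400 ⇒ m₃ = -178.4400/6 = -29.74000
m₂^(3/2) = 16.00250^(1.5) = 64.01500
g1 = m₃ / m₂^(3/2) = -29.74000 / 64.01500 ≈ -0.4646

-0.4646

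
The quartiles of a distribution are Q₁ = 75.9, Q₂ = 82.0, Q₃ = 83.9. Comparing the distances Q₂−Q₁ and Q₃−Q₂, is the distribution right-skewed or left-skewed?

Q₂ − Q₁ = 6.1;  Q₃ − Q₂ = 1.9
Q₂ − Q₁ > Q₃ − Q₂ ⇒ the lower half is more spread out ⇒ left-skewed.

left-skewed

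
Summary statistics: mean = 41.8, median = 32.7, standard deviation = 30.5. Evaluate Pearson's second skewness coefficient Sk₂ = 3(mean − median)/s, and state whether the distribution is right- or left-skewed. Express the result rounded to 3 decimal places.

Sk₂ = 3(41.8 − 32.7) / 30.5 = 3 × 9.1000 / 30.5
    = 27.3000 / 30.5 ≈ 0.895
Sk₂ > 0 ⇒ mean > median ⇒ right-skewed (positive skew).

0.895, right-skewed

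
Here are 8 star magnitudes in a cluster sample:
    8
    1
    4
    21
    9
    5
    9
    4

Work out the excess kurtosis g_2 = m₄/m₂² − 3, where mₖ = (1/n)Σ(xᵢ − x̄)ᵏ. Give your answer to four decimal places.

x̄ = 7.6250
Σ(xᵢ − x̄)² = 259.8750 ⇒ m₂ = 32.48438
Σ(xᵢ − x̄)⁴ = 34328.2441 ⇒ m₄ = 4291.03052
m₂² = 1055.23462
g_2 = m₄/m₂² − 3 = 4.06642 − 3 ≈ 1.0664

1.0664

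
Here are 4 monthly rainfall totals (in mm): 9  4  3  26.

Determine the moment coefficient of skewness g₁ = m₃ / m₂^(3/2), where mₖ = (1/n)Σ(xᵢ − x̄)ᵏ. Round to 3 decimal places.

0.960

x̄ = (9 + 4 + 3 + 26) / 4 = 10.5000
deviations (xᵢ − x̄): -1.5000, -6.5000, -7.5000, 15.5000
Σ(xᵢ − x̄)² = 341.0000 ⇒ m₂ = 341.0000/4 = 85.25000
Σ(xᵢ − x̄)³ = 3024.0000 ⇒ m₃ = 3024.0000/4 = 756.00000
m₂^(3/2) = 85.25000^(1.5) = 787.12115
g₁ = m₃ / m₂^(3/2) = 756.00000 / 787.12115 ≈ 0.960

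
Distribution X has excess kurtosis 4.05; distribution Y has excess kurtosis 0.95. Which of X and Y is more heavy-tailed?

X

Higher excess kurtosis ⇒ heavier tails relative to the normal distribution.
4.05 vs 0.95: the larger is 4.05, so X has heavier tails.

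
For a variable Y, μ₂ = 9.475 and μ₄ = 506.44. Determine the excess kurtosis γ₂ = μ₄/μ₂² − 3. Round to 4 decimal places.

μ₂² = 9.475² = 89.77563
μ₄/μ₂² = 506.44 / 89.77563 = 5.64117
γ₂ = 5.64117 − 3 ≈ 2.6412

2.6412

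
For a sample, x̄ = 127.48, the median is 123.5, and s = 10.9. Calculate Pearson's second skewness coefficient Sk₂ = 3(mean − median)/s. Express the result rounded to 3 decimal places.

1.095

Sk₂ = 3(127.48 − 123.5) / 10.9 = 3 × 3.9800 / 10.9
    = 11.9400 / 10.9 ≈ 1.095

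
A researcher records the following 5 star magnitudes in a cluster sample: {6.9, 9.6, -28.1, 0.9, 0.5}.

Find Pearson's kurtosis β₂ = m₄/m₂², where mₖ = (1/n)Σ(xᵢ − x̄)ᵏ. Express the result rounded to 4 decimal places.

x̄ = -2.0400
Σ(xᵢ − x̄)² = 909.6320 ⇒ m₂ = 181.92640
Σ(xᵢ − x̄)⁴ = 486070.4126 ⇒ m₄ = 97214.08252
m₂² = 33097.21502
β₂ = m₄/m₂² = 97214.08252 / 33097.21502 ≈ 2.9372

2.9372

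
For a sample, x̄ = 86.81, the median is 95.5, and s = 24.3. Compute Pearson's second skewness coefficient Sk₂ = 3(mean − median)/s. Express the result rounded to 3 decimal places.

-1.073

Sk₂ = 3(86.81 − 95.5) / 24.3 = 3 × -8.6900 / 24.3
    = -26.0700 / 24.3 ≈ -1.073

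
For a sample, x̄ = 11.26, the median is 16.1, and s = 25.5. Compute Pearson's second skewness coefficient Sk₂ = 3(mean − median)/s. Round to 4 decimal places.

-0.5694

Sk₂ = 3(11.26 − 16.1) / 25.5 = 3 × -4.8400 / 25.5
    = -14.5200 / 25.5 ≈ -0.5694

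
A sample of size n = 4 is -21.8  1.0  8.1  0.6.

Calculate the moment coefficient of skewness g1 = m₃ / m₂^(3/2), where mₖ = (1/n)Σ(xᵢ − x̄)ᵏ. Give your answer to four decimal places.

-0.9022

x̄ = (-21.8 + 1.0 + 8.1 + 0.6) / 4 = -3.0250
deviations (xᵢ − x̄): -18.7750, 4.0250, 11.1250, 3.6250
Σ(xᵢ − x̄)² = 505.6075 ⇒ m₂ = 505.6075/4 = 126.40187
Σ(xᵢ − x̄)³ = -5128.4644 ⇒ m₃ = -5128.4644/4 = -1282.11609
m₂^(3/2) = 126.40187^(1.5) = 1421.11844
g1 = m₃ / m₂^(3/2) = -1282.11609 / 1421.11844 ≈ -0.9022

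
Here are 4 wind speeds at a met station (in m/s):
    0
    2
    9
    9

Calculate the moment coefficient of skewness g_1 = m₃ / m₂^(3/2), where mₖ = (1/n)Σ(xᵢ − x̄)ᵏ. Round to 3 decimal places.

-0.090

x̄ = (0 + 2 + 9 + 9) / 4 = 5.0000
deviations (xᵢ − x̄): -5.0000, -3.0000, 4.0000, 4.0000
Σ(xᵢ − x̄)² = 66.0000 ⇒ m₂ = 66.0000/4 = 16.50000
Σ(xᵢ − x̄)³ = -24.0000 ⇒ m₃ = -24.0000/4 = -6.00000
m₂^(3/2) = 16.50000^(1.5) = 67.02332
g_1 = m₃ / m₂^(3/2) = -6.00000 / 67.02332 ≈ -0.090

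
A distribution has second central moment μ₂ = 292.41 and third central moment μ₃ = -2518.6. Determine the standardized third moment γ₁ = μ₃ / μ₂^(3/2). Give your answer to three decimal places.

σ = √μ₂ = √292.41 = 17.10000
σ³ = μ₂^(3/2) = 5000.21100
γ₁ = μ₃/σ³ = -2518.6 / 5000.21100 ≈ -0.504

-0.504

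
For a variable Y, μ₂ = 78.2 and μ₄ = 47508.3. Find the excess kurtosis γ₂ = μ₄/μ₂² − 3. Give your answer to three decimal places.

μ₂² = 78.2² = 6115.24000
μ₄/μ₂² = 47508.3 / 6115.24000 = 7.76884
γ₂ = 7.76884 − 3 ≈ 4.769

4.769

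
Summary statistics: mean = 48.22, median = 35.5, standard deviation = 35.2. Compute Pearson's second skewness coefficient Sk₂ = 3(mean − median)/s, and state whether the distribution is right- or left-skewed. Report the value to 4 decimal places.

1.0841, right-skewed

Sk₂ = 3(48.22 − 35.5) / 35.2 = 3 × 12.7200 / 35.2
    = 38.1600 / 35.2 ≈ 1.0841
Sk₂ > 0 ⇒ mean > median ⇒ right-skewed (positive skew).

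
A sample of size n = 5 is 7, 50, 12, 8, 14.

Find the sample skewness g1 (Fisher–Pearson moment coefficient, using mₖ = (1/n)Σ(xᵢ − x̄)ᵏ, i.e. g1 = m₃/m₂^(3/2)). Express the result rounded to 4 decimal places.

x̄ = (7 + 50 + 12 + 8 + 14) / 5 = 18.2000
deviations (xᵢ − x̄): -11.2000, 31.8000, -6.2000, -10.2000, -4.2000
Σ(xᵢ − x̄)² = 1296.8000 ⇒ m₂ = 1296.8000/5 = 259.36000
Σ(xᵢ − x̄)³ = 29378.8800 ⇒ m₃ = 29378.8800/5 = 5875.77600
m₂^(3/2) = 259.36000^(1.5) = 4176.90402
g1 = m₃ / m₂^(3/2) = 5875.77600 / 4176.90402 ≈ 1.4067

1.4067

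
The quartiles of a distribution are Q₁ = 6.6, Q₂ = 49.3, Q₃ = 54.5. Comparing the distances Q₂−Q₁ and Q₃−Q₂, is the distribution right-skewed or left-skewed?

Q₂ − Q₁ = 42.7;  Q₃ − Q₂ = 5.2
Q₂ − Q₁ > Q₃ − Q₂ ⇒ the lower half is more spread out ⇒ left-skewed.

left-skewed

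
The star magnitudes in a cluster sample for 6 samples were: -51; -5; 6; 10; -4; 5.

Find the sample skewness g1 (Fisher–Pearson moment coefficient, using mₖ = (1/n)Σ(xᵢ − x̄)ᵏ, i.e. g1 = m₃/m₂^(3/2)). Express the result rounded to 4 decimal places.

x̄ = (-51 - 5 + 6 + 10 - 4 + 5) / 6 = -6.5000
deviations (xᵢ − x̄): -44.5000, 1.5000, 12.5000, 16.5000, 2.5000, 11.5000
Σ(xᵢ − x̄)² = 2549.5000 ⇒ m₂ = 2549.5000/6 = 424.91667
Σ(xᵢ − x̄)³ = -80136.0000 ⇒ m₃ = -80136.0000/6 = -13356.00000
m₂^(3/2) = 424.91667^(1.5) = 8759.02264
g1 = m₃ / m₂^(3/2) = -13356.00000 / 8759.02264 ≈ -1.5248

-1.5248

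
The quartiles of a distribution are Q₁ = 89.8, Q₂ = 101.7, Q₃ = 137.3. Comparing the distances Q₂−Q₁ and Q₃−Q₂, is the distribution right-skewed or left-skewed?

Q₂ − Q₁ = 11.9;  Q₃ − Q₂ = 35.6
Q₃ − Q₂ > Q₂ − Q₁ ⇒ the upper half is more spread out ⇒ right-skewed.

right-skewed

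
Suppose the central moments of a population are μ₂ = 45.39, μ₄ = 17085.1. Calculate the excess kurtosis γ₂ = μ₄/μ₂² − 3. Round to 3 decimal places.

μ₂² = 45.39² = 2060.25210
μ₄/μ₂² = 17085.1 / 2060.25210 = 8.29272
γ₂ = 8.29272 − 3 ≈ 5.293

5.293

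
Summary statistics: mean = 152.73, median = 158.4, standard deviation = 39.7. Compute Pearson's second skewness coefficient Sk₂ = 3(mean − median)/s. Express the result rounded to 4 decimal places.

-0.4285

Sk₂ = 3(152.73 − 158.4) / 39.7 = 3 × -5.6700 / 39.7
    = -17.0100 / 39.7 ≈ -0.4285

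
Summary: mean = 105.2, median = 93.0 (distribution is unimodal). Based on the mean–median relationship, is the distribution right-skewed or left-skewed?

mean − median = 105.2 − 93.0 = 12.2
mean > median ⇒ the longer tail is on the right ⇒ right-skewed (positively skewed).

right-skewed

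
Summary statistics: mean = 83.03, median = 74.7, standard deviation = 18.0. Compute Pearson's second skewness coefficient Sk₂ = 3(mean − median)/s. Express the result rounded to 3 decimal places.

1.388

Sk₂ = 3(83.03 − 74.7) / 18.0 = 3 × 8.3300 / 18.0
    = 24.9900 / 18.0 ≈ 1.388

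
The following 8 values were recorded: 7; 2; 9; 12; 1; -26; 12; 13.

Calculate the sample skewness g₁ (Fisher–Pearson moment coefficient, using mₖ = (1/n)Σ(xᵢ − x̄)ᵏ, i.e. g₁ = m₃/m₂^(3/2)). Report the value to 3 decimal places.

-1.747

x̄ = (7 + 2 + 9 + 12 + 1 - 26 + 12 + 13) / 8 = 3.7500
deviations (xᵢ − x̄): 3.2500, -1.7500, 5.2500, 8.2500, -2.7500, -29.7500, 8.2500, 9.2500
Σ(xᵢ − x̄)² = 1155.5000 ⇒ m₂ = 1155.5000/8 = 144.43750
Σ(xᵢ − x̄)³ = -24263.2500 ⇒ m₃ = -24263.2500/8 = -3032.90625
m₂^(3/2) = 144.43750^(1.5) = 1735.88098
g₁ = m₃ / m₂^(3/2) = -3032.90625 / 1735.88098 ≈ -1.747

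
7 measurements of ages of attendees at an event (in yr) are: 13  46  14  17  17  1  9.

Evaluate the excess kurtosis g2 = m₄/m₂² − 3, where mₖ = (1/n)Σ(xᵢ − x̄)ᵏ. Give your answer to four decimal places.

x̄ = 16.7143
Σ(xᵢ − x̄)² = 1185.4286 ⇒ m₂ = 169.34694
Σ(xᵢ − x̄)⁴ = 800333.6152 ⇒ m₄ = 114333.37359
m₂² = 28678.38567
g2 = m₄/m₂² − 3 = 3.98674 − 3 ≈ 0.9867

0.9867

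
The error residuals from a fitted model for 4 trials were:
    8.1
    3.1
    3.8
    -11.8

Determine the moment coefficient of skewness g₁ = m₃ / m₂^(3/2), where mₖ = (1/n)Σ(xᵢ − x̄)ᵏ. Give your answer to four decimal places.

-0.9234

x̄ = (8.1 + 3.1 + 3.8 - 11.8) / 4 = 0.8000
deviations (xᵢ − x̄): 7.3000, 2.3000, 3.0000, -12.6000
Σ(xᵢ − x̄)² = 226.3400 ⇒ m₂ = 226.3400/4 = 56.58500
Σ(xᵢ − x̄)³ = -1572.1920 ⇒ m₃ = -1572.1920/4 = -393.04800
m₂^(3/2) = 56.58500^(1.5) = 425.64936
g₁ = m₃ / m₂^(3/2) = -393.04800 / 425.64936 ≈ -0.9234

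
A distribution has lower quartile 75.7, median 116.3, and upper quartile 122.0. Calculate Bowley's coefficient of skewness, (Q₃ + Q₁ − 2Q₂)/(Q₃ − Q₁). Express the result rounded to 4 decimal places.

numerator: Q₃ + Q₁ − 2Q₂ = 122.0 + 75.7 − 2×116.3 = -34.9000
denominator: Q₃ − Q₁ = 122.0 − 75.7 = 46.3000
Bowley skewness = -34.9000 / 46.3000 ≈ -0.7538

-0.7538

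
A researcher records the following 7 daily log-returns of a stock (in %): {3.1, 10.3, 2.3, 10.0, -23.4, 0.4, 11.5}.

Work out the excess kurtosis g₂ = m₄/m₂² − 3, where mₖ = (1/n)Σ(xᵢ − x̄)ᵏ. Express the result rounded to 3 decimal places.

1.002

x̄ = 2.0286
Σ(xᵢ − x̄)² = 872.1543 ⇒ m₂ = 124.59347
Σ(xᵢ − x̄)⁴ = 434881.8909 ⇒ m₄ = 62125.98442
m₂² = 15523.53261
g₂ = m₄/m₂² − 3 = 4.00205 − 3 ≈ 1.002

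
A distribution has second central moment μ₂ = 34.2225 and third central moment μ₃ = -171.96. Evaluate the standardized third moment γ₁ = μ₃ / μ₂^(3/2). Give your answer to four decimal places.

-0.8589

σ = √μ₂ = √34.2225 = 5.85000
σ³ = μ₂^(3/2) = 200.20162
γ₁ = μ₃/σ³ = -171.96 / 200.20162 ≈ -0.8589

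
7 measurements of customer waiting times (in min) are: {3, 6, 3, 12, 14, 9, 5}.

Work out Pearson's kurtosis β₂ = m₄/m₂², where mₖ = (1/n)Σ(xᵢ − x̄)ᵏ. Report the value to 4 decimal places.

1.6867

x̄ = 7.4286
Σ(xᵢ − x̄)² = 113.7143 ⇒ m₂ = 16.24490
Σ(xᵢ − x̄)⁴ = 3115.8834 ⇒ m₄ = 445.12620
m₂² = 263.89671
β₂ = m₄/m₂² = 445.12620 / 263.89671 ≈ 1.6867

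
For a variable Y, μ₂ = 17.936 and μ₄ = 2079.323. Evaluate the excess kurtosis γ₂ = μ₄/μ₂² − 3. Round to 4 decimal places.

μ₂² = 17.936² = 321.70010
μ₄/μ₂² = 2079.323 / 321.70010 = 6.46354
γ₂ = 6.46354 − 3 ≈ 3.4635

3.4635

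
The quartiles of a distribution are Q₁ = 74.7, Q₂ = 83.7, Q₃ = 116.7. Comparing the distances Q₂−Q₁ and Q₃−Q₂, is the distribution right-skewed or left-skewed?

Q₂ − Q₁ = 9.0;  Q₃ − Q₂ = 33.0
Q₃ − Q₂ > Q₂ − Q₁ ⇒ the upper half is more spread out ⇒ right-skewed.

right-skewed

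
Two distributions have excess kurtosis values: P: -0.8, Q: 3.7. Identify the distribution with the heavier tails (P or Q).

Q

Higher excess kurtosis ⇒ heavier tails relative to the normal distribution.
-0.8 vs 3.7: the larger is 3.7, so Q has heavier tails. (Q is leptokurtic — heavier-than-normal tails; the other is platykurtic.)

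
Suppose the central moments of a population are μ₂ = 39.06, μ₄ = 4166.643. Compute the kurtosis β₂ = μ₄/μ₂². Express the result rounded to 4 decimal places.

2.7310

μ₂² = 39.06² = 1525.68360
μ₄/μ₂² = 4166.643 / 1525.68360 = 2.73100
β₂ ≈ 2.7310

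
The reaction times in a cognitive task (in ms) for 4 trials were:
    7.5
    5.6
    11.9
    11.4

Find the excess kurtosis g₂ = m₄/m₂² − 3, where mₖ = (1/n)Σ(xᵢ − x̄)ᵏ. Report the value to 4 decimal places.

x̄ = 9.1000
Σ(xᵢ − x̄)² = 27.9400 ⇒ m₂ = 6.98500
Σ(xᵢ − x̄)⁴ = 246.0658 ⇒ m₄ = 61.51645
m₂² = 48.79023
g₂ = m₄/m₂² − 3 = 1.26084 − 3 ≈ -1.7392

-1.7392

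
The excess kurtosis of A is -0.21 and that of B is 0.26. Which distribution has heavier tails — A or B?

Higher excess kurtosis ⇒ heavier tails relative to the normal distribution.
-0.21 vs 0.26: the larger is 0.26, so B has heavier tails. (B is leptokurtic — heavier-than-normal tails; the other is platykurtic.)

B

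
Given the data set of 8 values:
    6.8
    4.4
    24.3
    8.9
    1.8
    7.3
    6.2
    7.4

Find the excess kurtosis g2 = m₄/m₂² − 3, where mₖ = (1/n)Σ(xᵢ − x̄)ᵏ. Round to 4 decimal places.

x̄ = 8.3875
Σ(xᵢ − x̄)² = 322.2288 ⇒ m₂ = 40.27859
Σ(xᵢ − x̄)⁴ = 66281.7392 ⇒ m₄ = 8285.21741
m₂² = 1622.36511
g2 = m₄/m₂² − 3 = 5.10688 − 3 ≈ 2.1069

2.1069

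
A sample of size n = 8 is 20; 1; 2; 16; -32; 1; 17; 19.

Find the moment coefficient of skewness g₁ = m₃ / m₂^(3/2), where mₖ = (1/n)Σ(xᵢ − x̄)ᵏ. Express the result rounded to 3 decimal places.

-1.322

x̄ = (20 + 1 + 2 + 16 - 32 + 1 + 17 + 19) / 8 = 5.5000
deviations (xᵢ − x̄): 14.5000, -4.5000, -3.5000, 10.5000, -37.5000, -4.5000, 11.5000, 13.5000
Σ(xᵢ − x̄)² = 2094.0000 ⇒ m₂ = 2094.0000/8 = 261.75000
Σ(xᵢ − x̄)³ = -44772.0000 ⇒ m₃ = -44772.0000/8 = -5596.50000
m₂^(3/2) = 261.75000^(1.5) = 4234.77203
g₁ = m₃ / m₂^(3/2) = -5596.50000 / 4234.77203 ≈ -1.322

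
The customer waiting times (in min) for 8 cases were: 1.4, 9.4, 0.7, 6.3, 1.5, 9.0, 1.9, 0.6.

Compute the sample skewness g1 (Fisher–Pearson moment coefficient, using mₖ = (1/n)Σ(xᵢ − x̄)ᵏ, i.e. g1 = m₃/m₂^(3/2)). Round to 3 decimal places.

x̄ = (1.4 + 9.4 + 0.7 + 6.3 + 1.5 + 9.0 + 1.9 + 0.6) / 8 = 3.8500
deviations (xᵢ − x̄): -2.4500, 5.5500, -3.1500, 2.4500, -2.3500, 5.1500, -1.9500, -3.2500
Σ(xᵢ − x̄)² = 99.1400 ⇒ m₂ = 99.1400/8 = 12.39250
Σ(xᵢ − x̄)³ = 221.5680 ⇒ m₃ = 221.5680/8 = 27.69600
m₂^(3/2) = 12.39250^(1.5) = 43.62530
g1 = m₃ / m₂^(3/2) = 27.69600 / 43.62530 ≈ 0.635

0.635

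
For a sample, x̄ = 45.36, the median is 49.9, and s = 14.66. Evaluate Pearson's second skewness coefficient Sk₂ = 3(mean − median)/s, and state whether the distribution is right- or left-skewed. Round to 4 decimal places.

Sk₂ = 3(45.36 − 49.9) / 14.66 = 3 × -4.5400 / 14.66
    = -13.6200 / 14.66 ≈ -0.9291
Sk₂ < 0 ⇒ mean < median ⇒ left-skewed (negative skew).

-0.9291, left-skewed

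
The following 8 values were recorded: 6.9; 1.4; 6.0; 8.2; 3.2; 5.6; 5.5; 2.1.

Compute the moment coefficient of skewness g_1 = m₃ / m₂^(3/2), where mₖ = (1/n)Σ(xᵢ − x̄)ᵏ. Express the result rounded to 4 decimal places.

-0.2178

x̄ = (6.9 + 1.4 + 6.0 + 8.2 + 3.2 + 5.6 + 5.5 + 2.1) / 8 = 4.8625
deviations (xᵢ − x̄): 2.0375, -3.4625, 1.1375, 3.3375, -1.6625, 0.7375, 0.6375, -2.7625
Σ(xᵢ − x̄)² = 39.9187 ⇒ m₂ = 39.9187/8 = 4.98984
Σ(xᵢ − x̄)³ = -19.4217 ⇒ m₃ = -19.4217/8 = -2.42771
m₂^(3/2) = 4.98984^(1.5) = 11.14629
g_1 = m₃ / m₂^(3/2) = -2.42771 / 11.14629 ≈ -0.2178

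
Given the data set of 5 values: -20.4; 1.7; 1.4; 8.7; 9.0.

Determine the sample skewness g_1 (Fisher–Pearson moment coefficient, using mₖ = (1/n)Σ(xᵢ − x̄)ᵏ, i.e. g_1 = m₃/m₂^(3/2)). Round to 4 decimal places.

x̄ = (-20.4 + 1.7 + 1.4 + 8.7 + 9.0) / 5 = 0.0800
deviations (xᵢ − x̄): -20.4800, 1.6200, 1.3200, 8.6200, 8.9200
Σ(xᵢ − x̄)² = 577.6680 ⇒ m₂ = 577.6680/5 = 115.53360
Σ(xᵢ − x̄)³ = -7233.1469 ⇒ m₃ = -7233.1469/5 = -1446.62938
m₂^(3/2) = 115.53360^(1.5) = 1241.83089
g_1 = m₃ / m₂^(3/2) = -1446.62938 / 1241.83089 ≈ -1.1649

-1.1649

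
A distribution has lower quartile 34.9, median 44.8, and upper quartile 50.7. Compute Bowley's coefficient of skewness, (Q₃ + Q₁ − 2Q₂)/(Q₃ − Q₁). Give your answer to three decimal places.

-0.253

numerator: Q₃ + Q₁ − 2Q₂ = 50.7 + 34.9 − 2×44.8 = -4.0000
denominator: Q₃ − Q₁ = 50.7 − 34.9 = 15.8000
Bowley skewness = -4.0000 / 15.8000 ≈ -0.253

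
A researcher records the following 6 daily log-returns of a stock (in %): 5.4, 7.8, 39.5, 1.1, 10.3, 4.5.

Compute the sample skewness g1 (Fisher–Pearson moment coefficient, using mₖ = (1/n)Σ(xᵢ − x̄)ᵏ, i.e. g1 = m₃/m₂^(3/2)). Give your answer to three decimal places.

1.596

x̄ = (5.4 + 7.8 + 39.5 + 1.1 + 10.3 + 4.5) / 6 = 11.4333
deviations (xᵢ − x̄): -6.0333, -3.6333, 28.0667, -10.3333, -1.1333, -6.9333
Σ(xᵢ − x̄)² = 993.4733 ⇒ m₂ = 993.4733/6 = 165.57889
Σ(xᵢ − x̄)³ = 20403.4704 ⇒ m₃ = 20403.4704/6 = 3400.57841
m₂^(3/2) = 165.57889^(1.5) = 2130.62710
g1 = m₃ / m₂^(3/2) = 3400.57841 / 2130.62710 ≈ 1.596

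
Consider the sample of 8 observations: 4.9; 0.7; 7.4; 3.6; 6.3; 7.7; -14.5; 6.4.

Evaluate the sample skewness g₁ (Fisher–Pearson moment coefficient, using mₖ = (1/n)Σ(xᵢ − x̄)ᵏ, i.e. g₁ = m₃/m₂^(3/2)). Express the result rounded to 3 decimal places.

-1.872

x̄ = (4.9 + 0.7 + 7.4 + 3.6 + 6.3 + 7.7 - 14.5 + 6.4) / 8 = 2.8125
deviations (xᵢ − x̄): 2.0875, -2.1125, 4.5875, 0.7875, 3.4875, 4.8875, -17.3125, 3.5875
Σ(xᵢ − x̄)² = 379.1288 ⇒ m₂ = 379.1288/8 = 47.39109
Σ(xᵢ − x̄)³ = -4886.9063 ⇒ m₃ = -4886.9063/8 = -610.86329
m₂^(3/2) = 47.39109^(1.5) = 326.24593
g₁ = m₃ / m₂^(3/2) = -610.86329 / 326.24593 ≈ -1.872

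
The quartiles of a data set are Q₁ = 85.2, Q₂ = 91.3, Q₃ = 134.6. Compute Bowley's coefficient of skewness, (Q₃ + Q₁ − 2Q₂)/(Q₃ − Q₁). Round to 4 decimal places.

0.7530

numerator: Q₃ + Q₁ − 2Q₂ = 134.6 + 85.2 − 2×91.3 = 37.2000
denominator: Q₃ − Q₁ = 134.6 − 85.2 = 49.4000
Bowley skewness = 37.2000 / 49.4000 ≈ 0.7530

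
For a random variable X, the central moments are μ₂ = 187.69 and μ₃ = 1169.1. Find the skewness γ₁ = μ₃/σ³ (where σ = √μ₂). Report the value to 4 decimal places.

0.4547

σ = √μ₂ = √187.69 = 13.70000
σ³ = μ₂^(3/2) = 2571.35300
γ₁ = μ₃/σ³ = 1169.1 / 2571.35300 ≈ 0.4547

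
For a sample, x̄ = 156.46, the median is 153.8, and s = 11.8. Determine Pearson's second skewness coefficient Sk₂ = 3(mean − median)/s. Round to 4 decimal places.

0.6763

Sk₂ = 3(156.46 − 153.8) / 11.8 = 3 × 2.6600 / 11.8
    = 7.9800 / 11.8 ≈ 0.6763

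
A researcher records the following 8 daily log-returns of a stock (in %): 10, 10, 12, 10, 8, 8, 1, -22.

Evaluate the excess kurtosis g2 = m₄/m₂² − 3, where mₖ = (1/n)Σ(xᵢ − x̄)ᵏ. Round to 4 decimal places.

2.1828

x̄ = 4.6250
Σ(xᵢ − x̄)² = 885.8750 ⇒ m₂ = 110.73438
Σ(xᵢ − x̄)⁴ = 508420.4316 ⇒ m₄ = 63552.55396
m₂² = 12262.10181
g2 = m₄/m₂² − 3 = 5.18284 − 3 ≈ 2.1828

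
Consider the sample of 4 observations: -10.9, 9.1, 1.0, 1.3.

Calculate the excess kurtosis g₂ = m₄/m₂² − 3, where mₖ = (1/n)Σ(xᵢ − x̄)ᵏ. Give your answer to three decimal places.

-0.961

x̄ = 0.1250
Σ(xᵢ − x̄)² = 204.2475 ⇒ m₂ = 51.06188
Σ(xᵢ − x̄)⁴ = 21265.4499 ⇒ m₄ = 5316.36248
m₂² = 2607.31508
g₂ = m₄/m₂² − 3 = 2.03902 − 3 ≈ -0.961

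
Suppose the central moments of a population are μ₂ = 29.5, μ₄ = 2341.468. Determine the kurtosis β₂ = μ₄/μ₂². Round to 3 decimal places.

2.691

μ₂² = 29.5² = 870.25000
μ₄/μ₂² = 2341.468 / 870.25000 = 2.69057
β₂ ≈ 2.691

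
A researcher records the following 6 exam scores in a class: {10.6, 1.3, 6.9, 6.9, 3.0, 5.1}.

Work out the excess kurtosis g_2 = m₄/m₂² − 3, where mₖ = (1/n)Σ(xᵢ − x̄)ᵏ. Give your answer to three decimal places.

x̄ = 5.6333
Σ(xᵢ − x̄)² = 53.8733 ⇒ m₂ = 8.97889
Σ(xᵢ − x̄)⁴ = 1014.4201 ⇒ m₄ = 169.07002
m₂² = 80.62045
g_2 = m₄/m₂² − 3 = 2.09711 − 3 ≈ -0.903

-0.903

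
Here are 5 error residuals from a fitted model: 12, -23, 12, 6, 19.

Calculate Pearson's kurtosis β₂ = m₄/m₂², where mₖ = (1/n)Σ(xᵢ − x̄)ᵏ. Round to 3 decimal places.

2.891

x̄ = 5.2000
Σ(xᵢ − x̄)² = 1078.8000 ⇒ m₂ = 215.76000
Σ(xᵢ − x̄)⁴ = 672950.7360 ⇒ m₄ = 134590.14720
m₂² = 46552.37760
β₂ = m₄/m₂² = 134590.14720 / 46552.37760 ≈ 2.891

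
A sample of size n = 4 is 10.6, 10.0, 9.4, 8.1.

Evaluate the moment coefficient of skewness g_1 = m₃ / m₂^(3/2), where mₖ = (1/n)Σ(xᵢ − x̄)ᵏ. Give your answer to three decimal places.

-0.487

x̄ = (10.6 + 10.0 + 9.4 + 8.1) / 4 = 9.5250
deviations (xᵢ − x̄): 1.0750, 0.4750, -0.1250, -1.4250
Σ(xᵢ − x̄)² = 3.4275 ⇒ m₂ = 3.4275/4 = 0.85688
Σ(xᵢ − x̄)³ = -1.5461 ⇒ m₃ = -1.5461/4 = -0.38653
m₂^(3/2) = 0.85688^(1.5) = 0.79319
g_1 = m₃ / m₂^(3/2) = -0.38653 / 0.79319 ≈ -0.487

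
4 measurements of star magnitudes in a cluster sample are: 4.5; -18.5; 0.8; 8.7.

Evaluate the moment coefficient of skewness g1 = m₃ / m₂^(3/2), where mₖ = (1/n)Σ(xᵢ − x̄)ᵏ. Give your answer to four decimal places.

x̄ = (4.5 - 18.5 + 0.8 + 8.7) / 4 = -1.1250
deviations (xᵢ − x̄): 5.6250, -17.3750, 1.9250, 9.8250
Σ(xᵢ − x̄)² = 433.7675 ⇒ m₂ = 433.7675/4 = 108.44188
Σ(xᵢ − x̄)³ = -4111.8244 ⇒ m₃ = -4111.8244/4 = -1027.95609
m₂^(3/2) = 108.44188^(1.5) = 1129.26411
g1 = m₃ / m₂^(3/2) = -1027.95609 / 1129.26411 ≈ -0.9103

-0.9103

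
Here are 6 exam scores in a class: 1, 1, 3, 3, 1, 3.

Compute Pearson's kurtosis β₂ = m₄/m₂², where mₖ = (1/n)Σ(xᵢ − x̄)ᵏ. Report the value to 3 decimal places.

x̄ = 2.0000
Σ(xᵢ − x̄)² = 6.0000 ⇒ m₂ = 1.00000
Σ(xᵢ − x̄)⁴ = 6.0000 ⇒ m₄ = 1.00000
m₂² = 1.00000
β₂ = m₄/m₂² = 1.00000 / 1.00000 ≈ 1.000

1.000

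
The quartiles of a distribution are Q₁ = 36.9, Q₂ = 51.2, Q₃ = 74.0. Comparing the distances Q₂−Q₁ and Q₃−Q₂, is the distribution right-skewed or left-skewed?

Q₂ − Q₁ = 14.3;  Q₃ − Q₂ = 22.8
Q₃ − Q₂ > Q₂ − Q₁ ⇒ the upper half is more spread out ⇒ right-skewed.

right-skewed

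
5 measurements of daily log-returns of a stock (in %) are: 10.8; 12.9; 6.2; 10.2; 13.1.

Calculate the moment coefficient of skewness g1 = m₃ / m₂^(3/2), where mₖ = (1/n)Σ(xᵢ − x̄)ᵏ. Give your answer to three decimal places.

x̄ = (10.8 + 12.9 + 6.2 + 10.2 + 13.1) / 5 = 10.6400
deviations (xᵢ − x̄): 0.1600, 2.2600, -4.4400, -0.4400, 2.4600
Σ(xᵢ − x̄)² = 31.0920 ⇒ m₂ = 31.0920/5 = 6.21840
Σ(xᵢ − x̄)³ = -61.1794 ⇒ m₃ = -61.1794/5 = -12.23587
m₂^(3/2) = 6.21840^(1.5) = 15.50665
g1 = m₃ / m₂^(3/2) = -12.23587 / 15.50665 ≈ -0.789

-0.789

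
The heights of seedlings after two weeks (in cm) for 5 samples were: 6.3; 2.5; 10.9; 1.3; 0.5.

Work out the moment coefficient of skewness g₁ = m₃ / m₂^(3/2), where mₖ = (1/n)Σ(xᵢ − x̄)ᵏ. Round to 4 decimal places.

x̄ = (6.3 + 2.5 + 10.9 + 1.3 + 0.5) / 5 = 4.3000
deviations (xᵢ − x̄): 2.0000, -1.8000, 6.6000, -3.0000, -3.8000
Σ(xᵢ − x̄)² = 74.2400 ⇒ m₂ = 74.2400/5 = 14.84800
Σ(xᵢ − x̄)³ = 207.7920 ⇒ m₃ = 207.7920/5 = 41.55840
m₂^(3/2) = 14.84800^(1.5) = 57.21395
g₁ = m₃ / m₂^(3/2) = 41.55840 / 57.21395 ≈ 0.7264

0.7264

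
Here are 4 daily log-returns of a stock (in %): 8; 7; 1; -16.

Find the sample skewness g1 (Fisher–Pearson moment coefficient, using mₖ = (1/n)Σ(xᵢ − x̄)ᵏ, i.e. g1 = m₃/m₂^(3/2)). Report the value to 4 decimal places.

x̄ = (8 + 7 + 1 - 16) / 4 = 0.0000
deviations (xᵢ − x̄): 8.0000, 7.0000, 1.0000, -16.0000
Σ(xᵢ − x̄)² = 370.0000 ⇒ m₂ = 370.0000/4 = 92.50000
Σ(xᵢ − x̄)³ = -3240.0000 ⇒ m₃ = -3240.0000/4 = -810.00000
m₂^(3/2) = 92.50000^(1.5) = 889.63651
g1 = m₃ / m₂^(3/2) = -810.00000 / 889.63651 ≈ -0.9105

-0.9105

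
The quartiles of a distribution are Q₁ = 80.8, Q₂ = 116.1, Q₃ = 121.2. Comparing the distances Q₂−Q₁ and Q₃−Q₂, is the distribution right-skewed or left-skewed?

Q₂ − Q₁ = 35.3;  Q₃ − Q₂ = 5.1
Q₂ − Q₁ > Q₃ − Q₂ ⇒ the lower half is more spread out ⇒ left-skewed.

left-skewed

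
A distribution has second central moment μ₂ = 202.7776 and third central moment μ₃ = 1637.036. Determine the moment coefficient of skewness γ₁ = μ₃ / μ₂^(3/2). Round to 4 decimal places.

σ = √μ₂ = √202.7776 = 14.24000
σ³ = μ₂^(3/2) = 2887.55302
γ₁ = μ₃/σ³ = 1637.036 / 2887.55302 ≈ 0.5669

0.5669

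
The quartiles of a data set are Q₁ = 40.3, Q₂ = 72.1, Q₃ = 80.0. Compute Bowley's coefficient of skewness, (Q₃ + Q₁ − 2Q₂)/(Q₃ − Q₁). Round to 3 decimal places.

-0.602

numerator: Q₃ + Q₁ − 2Q₂ = 80.0 + 40.3 − 2×72.1 = -23.9000
denominator: Q₃ − Q₁ = 80.0 − 40.3 = 39.7000
Bowley skewness = -23.9000 / 39.7000 ≈ -0.602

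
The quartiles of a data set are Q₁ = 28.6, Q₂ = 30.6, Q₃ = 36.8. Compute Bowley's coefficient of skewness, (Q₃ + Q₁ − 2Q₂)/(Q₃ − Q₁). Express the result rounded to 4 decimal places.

0.5122

numerator: Q₃ + Q₁ − 2Q₂ = 36.8 + 28.6 − 2×30.6 = 4.2000
denominator: Q₃ − Q₁ = 36.8 − 28.6 = 8.2000
Bowley skewness = 4.2000 / 8.2000 ≈ 0.5122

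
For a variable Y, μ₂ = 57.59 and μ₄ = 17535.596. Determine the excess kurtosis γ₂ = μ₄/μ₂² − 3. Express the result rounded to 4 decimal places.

μ₂² = 57.59² = 3316.60810
μ₄/μ₂² = 17535.596 / 3316.60810 = 5.28721
γ₂ = 5.28721 − 3 ≈ 2.2872

2.2872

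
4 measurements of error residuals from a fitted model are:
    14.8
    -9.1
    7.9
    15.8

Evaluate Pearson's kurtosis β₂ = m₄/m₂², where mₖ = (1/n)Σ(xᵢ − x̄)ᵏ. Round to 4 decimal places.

2.0576

x̄ = 7.3500
Σ(xᵢ − x̄)² = 397.8100 ⇒ m₂ = 99.45250
Σ(xᵢ − x̄)⁴ = 81404.6490 ⇒ m₄ = 20351.16226
m₂² = 9890.79976
β₂ = m₄/m₂² = 20351.16226 / 9890.79976 ≈ 2.0576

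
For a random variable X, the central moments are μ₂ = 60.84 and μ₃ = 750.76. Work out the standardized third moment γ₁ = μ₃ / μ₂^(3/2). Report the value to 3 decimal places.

1.582

σ = √μ₂ = √60.84 = 7.80000
σ³ = μ₂^(3/2) = 474.55200
γ₁ = μ₃/σ³ = 750.76 / 474.55200 ≈ 1.582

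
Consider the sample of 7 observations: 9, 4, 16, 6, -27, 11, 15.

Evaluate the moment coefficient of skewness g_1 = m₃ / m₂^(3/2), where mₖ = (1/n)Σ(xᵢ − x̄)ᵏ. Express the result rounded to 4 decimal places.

x̄ = (9 + 4 + 16 + 6 - 27 + 11 + 15) / 7 = 4.8571
deviations (xᵢ − x̄): 4.1429, -0.8571, 11.1429, 1.1429, -31.8571, 6.1429, 10.1429
Σ(xᵢ − x̄)² = 1298.8571 ⇒ m₂ = 1298.8571/7 = 185.55102
Σ(xᵢ − x̄)³ = -29600.3265 ⇒ m₃ = -29600.3265/7 = -4228.61808
m₂^(3/2) = 185.55102^(1.5) = 2527.52244
g_1 = m₃ / m₂^(3/2) = -4228.61808 / 2527.52244 ≈ -1.6730

-1.6730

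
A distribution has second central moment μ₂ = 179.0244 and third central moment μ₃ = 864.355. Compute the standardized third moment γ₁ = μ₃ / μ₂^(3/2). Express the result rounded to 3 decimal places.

0.361

σ = √μ₂ = √179.0244 = 13.38000
σ³ = μ₂^(3/2) = 2395.34647
γ₁ = μ₃/σ³ = 864.355 / 2395.34647 ≈ 0.361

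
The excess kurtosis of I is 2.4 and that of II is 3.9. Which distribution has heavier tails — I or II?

II

Higher excess kurtosis ⇒ heavier tails relative to the normal distribution.
2.4 vs 3.9: the larger is 3.9, so II has heavier tails.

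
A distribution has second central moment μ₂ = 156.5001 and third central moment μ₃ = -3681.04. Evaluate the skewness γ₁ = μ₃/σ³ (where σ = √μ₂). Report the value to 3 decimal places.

-1.880

σ = √μ₂ = √156.5001 = 12.51000
σ³ = μ₂^(3/2) = 1957.81625
γ₁ = μ₃/σ³ = -3681.04 / 1957.81625 ≈ -1.880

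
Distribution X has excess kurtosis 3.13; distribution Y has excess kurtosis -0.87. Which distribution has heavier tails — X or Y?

Higher excess kurtosis ⇒ heavier tails relative to the normal distribution.
3.13 vs -0.87: the larger is 3.13, so X has heavier tails. (X is leptokurtic — heavier-than-normal tails; the other is platykurtic.)

X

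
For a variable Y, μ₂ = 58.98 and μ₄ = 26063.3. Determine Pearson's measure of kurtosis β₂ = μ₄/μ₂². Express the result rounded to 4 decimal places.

7.4924

μ₂² = 58.98² = 3478.64040
μ₄/μ₂² = 26063.3 / 3478.64040 = 7.49238
β₂ ≈ 7.4924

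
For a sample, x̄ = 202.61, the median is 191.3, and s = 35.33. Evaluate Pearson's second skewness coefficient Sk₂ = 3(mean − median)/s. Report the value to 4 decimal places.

0.9604

Sk₂ = 3(202.61 − 191.3) / 35.33 = 3 × 11.3100 / 35.33
    = 33.9300 / 35.33 ≈ 0.9604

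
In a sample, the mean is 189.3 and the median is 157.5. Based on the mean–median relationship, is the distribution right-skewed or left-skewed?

right-skewed

mean − median = 189.3 − 157.5 = 31.8
mean > median ⇒ the longer tail is on the right ⇒ right-skewed (positively skewed).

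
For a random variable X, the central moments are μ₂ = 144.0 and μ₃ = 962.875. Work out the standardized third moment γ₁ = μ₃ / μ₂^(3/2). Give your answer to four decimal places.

σ = √μ₂ = √144.0 = 12.00000
σ³ = μ₂^(3/2) = 1728.00000
γ₁ = μ₃/σ³ = 962.875 / 1728.00000 ≈ 0.5572

0.5572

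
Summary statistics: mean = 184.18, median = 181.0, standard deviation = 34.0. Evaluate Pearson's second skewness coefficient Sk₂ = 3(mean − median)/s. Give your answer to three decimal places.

Sk₂ = 3(184.18 − 181.0) / 34.0 = 3 × 3.1800 / 34.0
    = 9.5400 / 34.0 ≈ 0.281

0.281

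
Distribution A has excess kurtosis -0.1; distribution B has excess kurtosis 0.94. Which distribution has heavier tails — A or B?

Higher excess kurtosis ⇒ heavier tails relative to the normal distribution.
-0.1 vs 0.94: the larger is 0.94, so B has heavier tails. (B is leptokurtic — heavier-than-normal tails; the other is platykurtic.)

B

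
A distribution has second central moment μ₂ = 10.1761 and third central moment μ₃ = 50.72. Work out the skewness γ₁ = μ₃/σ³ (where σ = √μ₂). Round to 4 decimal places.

1.5625

σ = √μ₂ = √10.1761 = 3.19000
σ³ = μ₂^(3/2) = 32.46176
γ₁ = μ₃/σ³ = 50.72 / 32.46176 ≈ 1.5625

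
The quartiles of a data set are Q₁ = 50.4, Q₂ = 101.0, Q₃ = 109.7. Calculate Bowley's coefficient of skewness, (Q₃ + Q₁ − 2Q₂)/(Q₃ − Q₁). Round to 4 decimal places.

numerator: Q₃ + Q₁ − 2Q₂ = 109.7 + 50.4 − 2×101.0 = -41.9000
denominator: Q₃ − Q₁ = 109.7 − 50.4 = 59.3000
Bowley skewness = -41.9000 / 59.3000 ≈ -0.7066

-0.7066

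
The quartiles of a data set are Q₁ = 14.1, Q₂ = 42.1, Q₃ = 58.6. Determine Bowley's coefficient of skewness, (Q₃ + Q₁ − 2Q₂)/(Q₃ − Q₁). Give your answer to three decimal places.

numerator: Q₃ + Q₁ − 2Q₂ = 58.6 + 14.1 − 2×42.1 = -11.5000
denominator: Q₃ − Q₁ = 58.6 − 14.1 = 44.5000
Bowley skewness = -11.5000 / 44.5000 ≈ -0.258

-0.258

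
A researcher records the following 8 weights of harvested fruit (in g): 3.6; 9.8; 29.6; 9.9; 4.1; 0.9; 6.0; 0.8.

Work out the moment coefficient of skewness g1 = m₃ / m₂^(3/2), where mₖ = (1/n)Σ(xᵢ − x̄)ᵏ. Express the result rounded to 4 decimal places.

x̄ = (3.6 + 9.8 + 29.6 + 9.9 + 4.1 + 0.9 + 6.0 + 0.8) / 8 = 8.0875
deviations (xᵢ − x̄): -4.4875, 1.7125, 21.5125, 1.8125, -3.9875, -7.1875, -2.0875, -7.2875
Σ(xᵢ − x̄)² = 614.1688 ⇒ m₂ = 614.1688/8 = 76.77109
Σ(xᵢ − x̄)³ = 9045.5003 ⇒ m₃ = 9045.5003/8 = 1130.68754
m₂^(3/2) = 76.77109^(1.5) = 672.66153
g1 = m₃ / m₂^(3/2) = 1130.68754 / 672.66153 ≈ 1.6809

1.6809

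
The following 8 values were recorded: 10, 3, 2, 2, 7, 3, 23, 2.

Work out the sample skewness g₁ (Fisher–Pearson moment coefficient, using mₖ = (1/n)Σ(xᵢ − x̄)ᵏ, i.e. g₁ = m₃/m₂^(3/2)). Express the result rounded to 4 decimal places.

x̄ = (10 + 3 + 2 + 2 + 7 + 3 + 23 + 2) / 8 = 6.5000
deviations (xᵢ − x̄): 3.5000, -3.5000, -4.5000, -4.5000, 0.5000, -3.5000, 16.5000, -4.5000
Σ(xᵢ − x̄)² = 370.0000 ⇒ m₂ = 370.0000/8 = 46.25000
Σ(xᵢ − x̄)³ = 4176.0000 ⇒ m₃ = 4176.0000/8 = 522.00000
m₂^(3/2) = 46.25000^(1.5) = 314.53401
g₁ = m₃ / m₂^(3/2) = 522.00000 / 314.53401 ≈ 1.6596

1.6596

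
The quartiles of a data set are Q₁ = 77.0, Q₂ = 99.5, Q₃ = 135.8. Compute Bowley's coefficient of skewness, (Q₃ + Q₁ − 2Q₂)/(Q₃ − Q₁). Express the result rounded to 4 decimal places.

numerator: Q₃ + Q₁ − 2Q₂ = 135.8 + 77.0 − 2×99.5 = 13.8000
denominator: Q₃ − Q₁ = 135.8 − 77.0 = 58.8000
Bowley skewness = 13.8000 / 58.8000 ≈ 0.2347

0.2347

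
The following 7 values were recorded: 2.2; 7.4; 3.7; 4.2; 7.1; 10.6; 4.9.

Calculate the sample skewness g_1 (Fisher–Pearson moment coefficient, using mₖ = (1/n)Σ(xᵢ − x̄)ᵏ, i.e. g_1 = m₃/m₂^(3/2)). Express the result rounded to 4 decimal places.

0.5286

x̄ = (2.2 + 7.4 + 3.7 + 4.2 + 7.1 + 10.6 + 4.9) / 7 = 5.7286
deviations (xᵢ − x̄): -3.5286, 1.6714, -2.0286, -1.5286, 1.3714, 4.8714, -0.8286
Σ(xᵢ − x̄)² = 47.9943 ⇒ m₂ = 47.9943/7 = 6.85633
Σ(xᵢ − x̄)³ = 66.4300 ⇒ m₃ = 66.4300/7 = 9.49001
m₂^(3/2) = 6.85633^(1.5) = 17.95301
g_1 = m₃ / m₂^(3/2) = 9.49001 / 17.95301 ≈ 0.5286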